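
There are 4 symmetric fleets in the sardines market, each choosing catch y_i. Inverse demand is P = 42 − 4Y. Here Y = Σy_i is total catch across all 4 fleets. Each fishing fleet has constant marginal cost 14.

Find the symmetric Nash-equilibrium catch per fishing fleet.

A representative fishing fleet's profit is π_i = y_i(42 − 4Y) − 14y_i, with Y = y_i + Σ_{j≠i} y_j.
First-order condition: 28 − 8y_i − 4Σ_{j≠i} y_j = 0.
With identical fishing fleets, set every y_j = y: then 28 − 8y − 12y = 0, i.e. y = 28/20 = 1.4.

1.4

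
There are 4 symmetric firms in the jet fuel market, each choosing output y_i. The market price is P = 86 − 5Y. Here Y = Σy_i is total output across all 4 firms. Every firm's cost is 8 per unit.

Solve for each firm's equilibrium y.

3.12

A representative firm's profit is π_i = y_i(86 − 5Y) − 8y_i, with Y = y_i + Σ_{j≠i} y_j.
First-order condition: 78 − 10y_i − 5Σ_{j≠i} y_j = 0.
In a symmetric equilibrium every firm chooses the same y, so Σ_{j≠i} y_j = 3y. The condition becomes 78 − 25y = 0, giving y = 78/25 = 3.12.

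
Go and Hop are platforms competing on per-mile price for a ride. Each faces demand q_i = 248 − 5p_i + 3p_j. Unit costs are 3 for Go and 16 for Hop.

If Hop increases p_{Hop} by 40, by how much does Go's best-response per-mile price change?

Go's profit: π = (p_{Go} − 3)(248 − 5p_{Go} + 3p_{Hop}).
∂π/∂p_{Go} = 263 − 10p_{Go} + 3p_{Hop} = 0 ⇒ p_{Go} = 26.3 + 0.3p_{Hop}.
The reaction-function slope is 0.3, so a 40-unit rise in p_{Hop} moves p_{Go} by 0.3 × 40 = 12. Go's best response rises — the actions are strategic complements.

12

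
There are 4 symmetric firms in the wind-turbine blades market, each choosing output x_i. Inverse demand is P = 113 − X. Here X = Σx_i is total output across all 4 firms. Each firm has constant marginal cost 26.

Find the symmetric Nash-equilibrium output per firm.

17.4

A representative firm's profit is π_i = x_i(113 − X) − 26x_i, with X = x_i + Σ_{j≠i} x_j.
First-order condition: 87 − 2x_i − Σ_{j≠i} x_j = 0.
In a symmetric equilibrium every firm chooses the same x, so Σ_{j≠i} x_j = 3x. The condition becomes 87 − 5x = 0, giving x = 87/5 = 17.4.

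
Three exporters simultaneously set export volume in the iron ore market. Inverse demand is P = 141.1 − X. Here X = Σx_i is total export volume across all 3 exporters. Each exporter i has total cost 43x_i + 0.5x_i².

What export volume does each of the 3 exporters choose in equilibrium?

A representative exporter's profit is π_i = x_i(141.1 − X) − 43x_i − 0.5x_i², with X = x_i + Σ_{j≠i} x_j.
First-order condition: 98.1 − 3x_i − Σ_{j≠i} x_j = 0.
With identical exporters, set every x_j = x: then 98.1 − 3x − 2x = 0, i.e. x = 98.1/5 = 19.62.

19.62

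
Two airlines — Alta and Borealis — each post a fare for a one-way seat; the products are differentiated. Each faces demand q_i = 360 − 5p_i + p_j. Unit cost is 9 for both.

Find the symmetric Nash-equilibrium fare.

Alta's profit: π = (p_{Alta} − 9)(360 − 5p_{Alta} + p_{Borealis}).
∂π/∂p_{Alta} = 405 − 10p_{Alta} + p_{Borealis} = 0 ⇒ p_{Alta} = 40.5 + 0.1p_{Borealis}.
The game is symmetric, so in equilibrium p_{Borealis} = p_{Alta}: the reaction function gives 0.9p_{Alta} = 40.5, hence p_{Alta} = 45.

45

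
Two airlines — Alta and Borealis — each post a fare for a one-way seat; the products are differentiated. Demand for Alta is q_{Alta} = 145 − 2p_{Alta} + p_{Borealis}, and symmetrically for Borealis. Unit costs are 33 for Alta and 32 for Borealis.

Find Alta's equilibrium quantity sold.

Alta's profit: π = (p_{Alta} − 33)(145 − 2p_{Alta} + p_{Borealis}).
∂π/∂p_{Alta} = 211 − 4p_{Alta} + p_{Borealis} = 0 ⇒ p_{Alta} = 52.75 + 0.25p_{Borealis}.
Similarly p_{Borealis} = 52.25 + 0.25p_{Alta}.
Plugging p_{Borealis} into Alta's best response: p_{Alta} = 52.75 + 0.25(52.25 + 0.25p_{Alta}) ⇒ 0.9375p_{Alta} = 65.8125, so p_{Alta} = 70.2.
Then p_{Borealis} = 52.25 + 0.25·70.2 = 69.8.
q_{Alta} = 145 − 2·70.2 + 69.8 = 74.4.

74.4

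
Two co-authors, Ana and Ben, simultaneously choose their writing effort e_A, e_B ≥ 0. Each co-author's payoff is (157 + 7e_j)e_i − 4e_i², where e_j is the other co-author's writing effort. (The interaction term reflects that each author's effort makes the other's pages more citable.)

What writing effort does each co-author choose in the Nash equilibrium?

Ana's payoff is (157 + 7e_B)e_A − 4e_A².
∂π/∂e_A = 157 + 7e_B − 8e_A = 0, so e_A = 19.625 + 0.875e_B.
Setting e_A = e_B in the reaction function: e_A = 19.625 + 0.875e_A, so e_A = 19.625 / 0.125 = 157.

157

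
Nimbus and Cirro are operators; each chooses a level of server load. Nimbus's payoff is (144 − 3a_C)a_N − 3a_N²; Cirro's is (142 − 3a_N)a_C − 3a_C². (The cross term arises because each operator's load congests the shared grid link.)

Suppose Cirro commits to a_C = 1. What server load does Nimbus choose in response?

23.5

Expanding Nimbus's payoff: 144a_N − 3a_Ca_N − 3a_N².
∂π/∂a_N = 144 − 3a_C − 6a_N = 0, so a_N = 24 − 0.5a_C.
At a_C = 1: a_N = 24 − 0.5·1 = 23.5.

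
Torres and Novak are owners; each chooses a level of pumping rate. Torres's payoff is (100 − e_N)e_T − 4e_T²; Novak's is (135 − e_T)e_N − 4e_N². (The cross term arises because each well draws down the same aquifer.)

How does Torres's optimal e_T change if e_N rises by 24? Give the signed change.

Expanding Torres's payoff: 100e_T − e_Ne_T − 4e_T².
∂π/∂e_T = 100 − e_N − 8e_T = 0, so e_T = 12.5 − 0.125e_N.
The reaction-function slope is −0.125, so a 24-unit rise in e_N moves e_T by −0.125 × 24 = −3. Torres's best response falls — the actions are strategic substitutes.

-3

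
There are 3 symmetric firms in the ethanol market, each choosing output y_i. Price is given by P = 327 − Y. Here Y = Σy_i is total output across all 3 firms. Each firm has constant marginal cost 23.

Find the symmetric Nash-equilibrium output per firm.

76

A representative firm's profit is π_i = y_i(327 − Y) − 23y_i, with Y = y_i + Σ_{j≠i} y_j.
First-order condition: 304 − 2y_i − Σ_{j≠i} y_j = 0.
Imposing symmetry (y_j = y for all j) turns Σ_{j≠i} y_j into 2y, so 304 = 4y and y = 76.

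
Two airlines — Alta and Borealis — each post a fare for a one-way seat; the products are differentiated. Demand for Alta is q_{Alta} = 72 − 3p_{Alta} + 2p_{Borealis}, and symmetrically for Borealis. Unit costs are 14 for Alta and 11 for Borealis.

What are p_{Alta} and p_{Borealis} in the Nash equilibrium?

27.9375, 26.8125

Alta's profit: π = (p_{Alta} − 14)(72 − 3p_{Alta} + 2p_{Borealis}).
∂π/∂p_{Alta} = 114 − 6p_{Alta} + 2p_{Borealis} = 0 ⇒ p_{Alta} = 19 + (1/3)p_{Borealis}.
Similarly p_{Borealis} = 17.5 + (1/3)p_{Alta}.
Solving the two reaction functions simultaneously: (1 − (1/3)(1/3))p_{Alta} = 19 + (1/3)·17.5, so (8/9)p_{Alta} = 149/6 and p_{Alta} = 27.9375.
Then p_{Borealis} = 17.5 + (1/3)·27.9375 = 26.8125.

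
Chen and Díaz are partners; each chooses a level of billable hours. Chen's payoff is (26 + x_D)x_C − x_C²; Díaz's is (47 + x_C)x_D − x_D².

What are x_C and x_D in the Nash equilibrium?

Expanding Chen's payoff: 26x_C + x_Dx_C − x_C².
∂π/∂x_C = 26 + x_D − 2x_C = 0, so x_C = 13 + 0.5x_D.
Likewise for Díaz: x_D = 23.5 + 0.5x_C.
Plugging x_D into Chen's best response: x_C = 13 + 0.5(23.5 + 0.5x_C) ⇒ 0.75x_C = 24.75, so x_C = 33.
Then x_D = 23.5 + 0.5·33 = 40.

33, 40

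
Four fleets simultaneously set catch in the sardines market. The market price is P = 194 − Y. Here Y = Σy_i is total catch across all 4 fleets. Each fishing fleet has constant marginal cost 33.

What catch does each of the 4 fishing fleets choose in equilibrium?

A representative fishing fleet's profit is π_i = y_i(194 − Y) − 33y_i, with Y = y_i + Σ_{j≠i} y_j.
First-order condition: 161 − 2y_i − Σ_{j≠i} y_j = 0.
With identical fishing fleets, set every y_j = y: then 161 − 2y − 3y = 0, i.e. y = 161/5 = 32.2.

32.2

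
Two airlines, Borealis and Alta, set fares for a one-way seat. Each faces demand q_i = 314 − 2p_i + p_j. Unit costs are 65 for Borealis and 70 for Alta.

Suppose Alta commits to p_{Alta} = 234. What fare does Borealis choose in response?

Borealis's profit: π = (p_{Borealis} − 65)(314 − 2p_{Borealis} + p_{Alta}).
∂π/∂p_{Borealis} = 444 − 4p_{Borealis} + p_{Alta} = 0 ⇒ p_{Borealis} = 111 + 0.25p_{Alta}.
At p_{Alta} = 234: p_{Borealis} = 111 + 0.25·234 = 169.5.

169.5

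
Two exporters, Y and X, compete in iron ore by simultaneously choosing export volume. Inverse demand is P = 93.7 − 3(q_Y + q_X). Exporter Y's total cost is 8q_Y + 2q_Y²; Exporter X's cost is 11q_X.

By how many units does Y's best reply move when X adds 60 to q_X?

Exporter Y's profit: π = q_Y(93.7 − 3(q_Y + q_X)) − 8q_Y − 2q_Y².
∂π/∂q_Y = 85.7 − 10q_Y − 3q_X = 0, so q_Y = 8.57 − 0.3q_X.
The reaction-function slope is −0.3, so a 60-unit rise in q_X moves q_Y by −0.3 × 60 = −18. Y's best response falls — the actions are strategic substitutes.

-18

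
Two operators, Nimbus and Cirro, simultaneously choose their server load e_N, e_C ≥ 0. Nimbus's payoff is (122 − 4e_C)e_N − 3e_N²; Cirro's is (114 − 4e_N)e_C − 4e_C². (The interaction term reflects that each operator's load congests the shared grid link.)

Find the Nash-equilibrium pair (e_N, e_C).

16.25, 6.125

Expanding Nimbus's payoff: 122e_N − 4e_Ce_N − 3e_N².
∂π/∂e_N = 122 − 4e_C − 6e_N = 0, so e_N = 61/3 − (2/3)e_C.
Likewise for Cirro: e_C = 14.25 − 0.5e_N.
Plugging e_C into Nimbus's best response: e_N = 61/3 − (2/3)(14.25 − 0.5e_N) ⇒ (2/3)e_N = 65/6, so e_N = 16.25.
Then e_C = 14.25 − 0.5·16.25 = 6.125.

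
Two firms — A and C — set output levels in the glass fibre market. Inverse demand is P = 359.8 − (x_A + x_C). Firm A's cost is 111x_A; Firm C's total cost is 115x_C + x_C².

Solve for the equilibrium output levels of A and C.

107.2, 34.4

Firm A's profit: π = x_A(359.8 − (x_A + x_C)) − 111x_A.
∂π/∂x_A = 248.8 − 2x_A − x_C = 0, so x_A = 124.4 − 0.5x_C.
For C: ∂π/∂x_C = 244.8 − 4x_C − x_A = 0 ⇒ x_C = 61.2 − 0.25x_A.
Solving the two reaction functions simultaneously: (1 − (−0.5)(−0.25))x_A = 124.4 − 0.5·61.2, so 0.875x_A = 93.8 and x_A = 107.2.
Then x_C = 61.2 − 0.25·107.2 = 34.4.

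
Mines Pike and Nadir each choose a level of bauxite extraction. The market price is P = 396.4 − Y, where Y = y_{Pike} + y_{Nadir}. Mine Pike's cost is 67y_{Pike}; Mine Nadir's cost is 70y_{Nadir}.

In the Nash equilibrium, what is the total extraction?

Mine Pike's profit: π = y_{Pike}(396.4 − (y_{Pike} + y_{Nadir})) − 67y_{Pike}.
∂π/∂y_{Pike} = 329.4 − 2y_{Pike} − y_{Nadir} = 0, so y_{Pike} = 164.7 − 0.5y_{Nadir}.
By the same steps for Nadir: y_{Nadir} = 163.2 − 0.5y_{Pike}.
Plugging y_{Nadir} into Pike's best response: y_{Pike} = 164.7 − 0.5(163.2 − 0.5y_{Pike}) ⇒ 0.75y_{Pike} = 83.1, so y_{Pike} = 110.8.
Then y_{Nadir} = 163.2 − 0.5·110.8 = 107.8.
Total extraction: 110.8 + 107.8 = 218.6.

218.6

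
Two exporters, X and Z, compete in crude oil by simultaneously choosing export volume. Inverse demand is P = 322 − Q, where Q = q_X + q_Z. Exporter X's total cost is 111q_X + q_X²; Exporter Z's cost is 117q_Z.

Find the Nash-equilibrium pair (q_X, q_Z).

Exporter X's profit: π = q_X(322 − (q_X + q_Z)) − 111q_X − q_X².
∂π/∂q_X = 211 − 4q_X − q_Z = 0, so q_X = 52.75 − 0.25q_Z.
For Z: ∂π/∂q_Z = 205 − 2q_Z − q_X = 0 ⇒ q_Z = 102.5 − 0.5q_X.
Solving the two reaction functions simultaneously: (1 − (−0.25)(−0.5))q_X = 52.75 − 0.25·102.5, so 0.875q_X = 27.125 and q_X = 31.
Then q_Z = 102.5 − 0.5·31 = 87.

31, 87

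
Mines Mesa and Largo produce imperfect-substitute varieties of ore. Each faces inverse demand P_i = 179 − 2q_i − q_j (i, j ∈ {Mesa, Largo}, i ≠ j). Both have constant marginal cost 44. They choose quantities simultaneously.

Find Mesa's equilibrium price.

98

Mine Mesa's profit: π = q_{Mesa}(179 − 2q_{Mesa} − q_{Largo}) − 44q_{Mesa}.
∂π/∂q_{Mesa} = 135 − 4q_{Mesa} − q_{Largo} = 0 ⇒ q_{Mesa} = 33.75 − 0.25q_{Largo}.
By symmetry q_{Largo} = q_{Mesa}; substituting into the reaction function, 1.25q_{Mesa} = 33.75 and q_{Mesa} = 27.
P_{Mesa} = 179 − 2·27 − 27 = 98.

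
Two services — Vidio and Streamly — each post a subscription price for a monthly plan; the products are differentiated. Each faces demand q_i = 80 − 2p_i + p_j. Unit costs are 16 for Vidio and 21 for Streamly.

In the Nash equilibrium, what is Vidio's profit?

968

Vidio's profit: π = (p_{Vidio} − 16)(80 − 2p_{Vidio} + p_{Streamly}).
∂π/∂p_{Vidio} = 112 − 4p_{Vidio} + p_{Streamly} = 0 ⇒ p_{Vidio} = 28 + 0.25p_{Streamly}.
Similarly p_{Streamly} = 30.5 + 0.25p_{Vidio}.
Substituting the second reaction function into the first: p_{Vidio} = 28 + 0.25(30.5 + 0.25p_{Vidio}), which gives 0.9375p_{Vidio} = 35.625 ⇒ p_{Vidio} = 38.
Then p_{Streamly} = 30.5 + 0.25·38 = 40.
q_{Vidio} = 80 − 2·38 + 40 = 44.
Profit = (38 − 16)·44 = 968.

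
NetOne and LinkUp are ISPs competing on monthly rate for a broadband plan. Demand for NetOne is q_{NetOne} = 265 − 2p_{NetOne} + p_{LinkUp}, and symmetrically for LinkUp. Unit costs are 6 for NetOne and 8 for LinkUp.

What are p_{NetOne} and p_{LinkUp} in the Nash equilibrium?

NetOne's profit: π = (p_{NetOne} − 6)(265 − 2p_{NetOne} + p_{LinkUp}).
∂π/∂p_{NetOne} = 277 − 4p_{NetOne} + p_{LinkUp} = 0 ⇒ p_{NetOne} = 69.25 + 0.25p_{LinkUp}.
Similarly p_{LinkUp} = 70.25 + 0.25p_{NetOne}.
Plugging p_{LinkUp} into NetOne's best response: p_{NetOne} = 69.25 + 0.25(70.25 + 0.25p_{NetOne}) ⇒ 0.9375p_{NetOne} = 86.8125, so p_{NetOne} = 92.6.
Then p_{LinkUp} = 70.25 + 0.25·92.6 = 93.4.

92.6, 93.4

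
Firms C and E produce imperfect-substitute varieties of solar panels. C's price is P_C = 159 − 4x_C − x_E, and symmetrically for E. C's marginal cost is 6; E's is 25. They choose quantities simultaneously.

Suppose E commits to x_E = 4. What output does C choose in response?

18.625

Firm C's profit: π = x_C(159 − 4x_C − x_E) − 6x_C.
∂π/∂x_C = 153 − 8x_C − x_E = 0 ⇒ x_C = 19.125 − 0.125x_E.
At x_E = 4: x_C = 19.125 − 0.125·4 = 18.625.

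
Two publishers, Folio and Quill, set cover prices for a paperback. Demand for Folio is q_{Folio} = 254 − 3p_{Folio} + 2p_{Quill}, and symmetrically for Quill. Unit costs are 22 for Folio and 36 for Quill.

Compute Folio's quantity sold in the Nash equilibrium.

181.875

Folio's profit: π = (p_{Folio} − 22)(254 − 3p_{Folio} + 2p_{Quill}).
∂π/∂p_{Folio} = 320 − 6p_{Folio} + 2p_{Quill} = 0 ⇒ p_{Folio} = 160/3 + (1/3)p_{Quill}.
Similarly p_{Quill} = 181/3 + (1/3)p_{Folio}.
Solving the two reaction functions simultaneously: (1 − (1/3)(1/3))p_{Folio} = 160/3 + (1/3)·(181/3), so (8/9)p_{Folio} = 661/9 and p_{Folio} = 82.625.
Then p_{Quill} = 181/3 + (1/3)·82.625 = 87.875.
q_{Folio} = 254 − 3·82.625 + 2·87.875 = 181.875.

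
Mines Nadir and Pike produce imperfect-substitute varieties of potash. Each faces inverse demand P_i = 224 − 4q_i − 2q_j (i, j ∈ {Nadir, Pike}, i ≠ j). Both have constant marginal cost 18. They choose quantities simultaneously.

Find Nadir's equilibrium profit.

Mine Nadir's profit: π = q_{Nadir}(224 − 4q_{Nadir} − 2q_{Pike}) − 18q_{Nadir}.
∂π/∂q_{Nadir} = 206 − 8q_{Nadir} − 2q_{Pike} = 0 ⇒ q_{Nadir} = 25.75 − 0.25q_{Pike}.
Setting q_{Nadir} = q_{Pike} in the reaction function: q_{Nadir} = 25.75 − 0.25q_{Nadir}, so q_{Nadir} = 25.75 / 1.25 = 20.6.
P_{Nadir} = 224 − 4·20.6 − 2·20.6 = 100.4.
Profit = (100.4 − 18)·20.6 = 1697.44.

1697.44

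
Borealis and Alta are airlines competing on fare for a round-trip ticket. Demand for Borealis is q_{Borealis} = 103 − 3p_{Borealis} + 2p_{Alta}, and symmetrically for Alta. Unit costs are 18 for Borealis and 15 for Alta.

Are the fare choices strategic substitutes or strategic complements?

strategic complements

Borealis's profit: π = (p_{Borealis} − 18)(103 − 3p_{Borealis} + 2p_{Alta}).
∂π/∂p_{Borealis} = 157 − 6p_{Borealis} + 2p_{Alta} = 0 ⇒ p_{Borealis} = 157/6 + (1/3)p_{Alta}.
The best-response slope dp_{Borealis}/dp_{Alta} = 1/3 > 0: the reaction function is upward-sloping, so the choices are strategic complements.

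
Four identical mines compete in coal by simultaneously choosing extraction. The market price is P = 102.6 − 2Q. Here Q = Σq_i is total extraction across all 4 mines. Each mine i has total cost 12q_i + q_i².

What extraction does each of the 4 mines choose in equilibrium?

7.55

A representative mine's profit is π_i = q_i(102.6 − 2Q) − 12q_i − q_i², with Q = q_i + Σ_{j≠i} q_j.
First-order condition: 90.6 − 6q_i − 2Σ_{j≠i} q_j = 0.
In a symmetric equilibrium every mine chooses the same q, so Σ_{j≠i} q_j = 3q. The condition becomes 90.6 − 12q = 0, giving q = 90.6/12 = 7.55.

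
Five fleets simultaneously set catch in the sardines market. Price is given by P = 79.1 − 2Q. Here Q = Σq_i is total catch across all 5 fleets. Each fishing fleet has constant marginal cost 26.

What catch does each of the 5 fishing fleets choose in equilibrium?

A representative fishing fleet's profit is π_i = q_i(79.1 − 2Q) − 26q_i, with Q = q_i + Σ_{j≠i} q_j.
First-order condition: 53.1 − 4q_i − 2Σ_{j≠i} q_j = 0.
With identical fishing fleets, set every q_j = q: then 53.1 − 4q − 8q = 0, i.e. q = 53.1/12 = 4.425.

4.425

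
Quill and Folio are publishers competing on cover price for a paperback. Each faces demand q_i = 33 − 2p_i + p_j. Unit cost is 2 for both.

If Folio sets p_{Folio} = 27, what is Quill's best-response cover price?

16

Quill's profit: π = (p_{Quill} − 2)(33 − 2p_{Quill} + p_{Folio}).
∂π/∂p_{Quill} = 37 − 4p_{Quill} + p_{Folio} = 0 ⇒ p_{Quill} = 9.25 + 0.25p_{Folio}.
At p_{Folio} = 27: p_{Quill} = 9.25 + 0.25·27 = 16.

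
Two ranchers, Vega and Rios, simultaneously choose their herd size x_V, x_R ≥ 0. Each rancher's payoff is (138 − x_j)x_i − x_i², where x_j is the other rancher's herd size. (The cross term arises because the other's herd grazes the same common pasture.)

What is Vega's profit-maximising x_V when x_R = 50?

44

Vega's payoff is (138 − x_R)x_V − x_V².
∂π/∂x_V = 138 − x_R − 2x_V = 0, so x_V = 69 − 0.5x_R.
At x_R = 50: x_V = 69 − 0.5·50 = 44.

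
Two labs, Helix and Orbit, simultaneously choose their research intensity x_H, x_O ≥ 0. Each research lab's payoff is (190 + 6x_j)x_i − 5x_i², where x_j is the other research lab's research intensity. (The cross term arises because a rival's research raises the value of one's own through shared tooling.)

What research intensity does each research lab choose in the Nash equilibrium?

Helix's payoff is (190 + 6x_O)x_H − 5x_H².
∂π/∂x_H = 190 + 6x_O − 10x_H = 0, so x_H = 19 + 0.6x_O.
By symmetry x_O = x_H; substituting into the reaction function, 0.4x_H = 19 and x_H = 47.5.

47.5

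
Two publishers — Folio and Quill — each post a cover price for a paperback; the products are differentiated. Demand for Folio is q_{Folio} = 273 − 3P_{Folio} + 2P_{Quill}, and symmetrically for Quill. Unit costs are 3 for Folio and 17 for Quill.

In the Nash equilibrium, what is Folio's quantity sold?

Folio's profit: π = (P_{Folio} − 3)(273 − 3P_{Folio} + 2P_{Quill}).
∂π/∂P_{Folio} = 282 − 6P_{Folio} + 2P_{Quill} = 0 ⇒ P_{Folio} = 47 + (1/3)P_{Quill}.
Similarly P_{Quill} = 54 + (1/3)P_{Folio}.
Plugging P_{Quill} into Folio's best response: P_{Folio} = 47 + (1/3)(54 + (1/3)P_{Folio}) ⇒ (8/9)P_{Folio} = 65, so P_{Folio} = 73.125.
Then P_{Quill} = 54 + (1/3)·73.125 = 78.375.
q_{Folio} = 273 − 3·73.125 + 2·78.375 = 210.375.

210.375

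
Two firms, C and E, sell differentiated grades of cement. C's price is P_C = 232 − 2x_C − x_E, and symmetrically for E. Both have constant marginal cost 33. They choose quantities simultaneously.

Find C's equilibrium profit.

Firm C's profit: π = x_C(232 − 2x_C − x_E) − 33x_C.
∂π/∂x_C = 199 − 4x_C − x_E = 0 ⇒ x_C = 49.75 − 0.25x_E.
The game is symmetric, so in equilibrium x_E = x_C: the reaction function gives 1.25x_C = 49.75, hence x_C = 39.8.
P_C = 232 − 2·39.8 − 39.8 = 112.6.
Profit = (112.6 − 33)·39.8 = 3168.08.

3168.08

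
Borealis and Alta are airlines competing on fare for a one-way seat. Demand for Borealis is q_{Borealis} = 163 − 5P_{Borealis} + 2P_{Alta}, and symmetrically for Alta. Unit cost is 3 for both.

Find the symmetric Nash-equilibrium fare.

22.25

Borealis's profit: π = (P_{Borealis} − 3)(163 − 5P_{Borealis} + 2P_{Alta}).
∂π/∂P_{Borealis} = 178 − 10P_{Borealis} + 2P_{Alta} = 0 ⇒ P_{Borealis} = 17.8 + 0.2P_{Alta}.
The game is symmetric, so in equilibrium P_{Alta} = P_{Borealis}: the reaction function gives 0.8P_{Borealis} = 17.8, hence P_{Borealis} = 22.25.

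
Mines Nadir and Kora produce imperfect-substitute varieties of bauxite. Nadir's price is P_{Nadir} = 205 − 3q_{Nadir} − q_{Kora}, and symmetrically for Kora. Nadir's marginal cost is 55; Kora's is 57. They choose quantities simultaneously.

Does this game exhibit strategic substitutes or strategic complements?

strategic substitutes

Mine Nadir's profit: π = q_{Nadir}(205 − 3q_{Nadir} − q_{Kora}) − 55q_{Nadir}.
∂π/∂q_{Nadir} = 150 − 6q_{Nadir} − q_{Kora} = 0 ⇒ q_{Nadir} = 25 − (1/6)q_{Kora}.
The best-response slope dq_{Nadir}/dq_{Kora} = −1/6 < 0: the reaction function is downward-sloping, so the choices are strategic substitutes.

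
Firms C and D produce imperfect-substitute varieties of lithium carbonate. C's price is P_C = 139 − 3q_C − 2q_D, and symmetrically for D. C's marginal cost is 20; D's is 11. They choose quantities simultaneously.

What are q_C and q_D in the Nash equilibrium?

14.3125, 16.5625

Firm C's profit: π = q_C(139 − 3q_C − 2q_D) − 20q_C.
∂π/∂q_C = 119 − 6q_C − 2q_D = 0 ⇒ q_C = 119/6 − (1/3)q_D.
Similarly q_D = 64/3 − (1/3)q_C.
Solving the two reaction functions simultaneously: (1 − (−1/3)(−1/3))q_C = 119/6 − (1/3)·(64/3), so (8/9)q_C = 229/18 and q_C = 14.3125.
Then q_D = 64/3 − (1/3)·14.3125 = 16.5625.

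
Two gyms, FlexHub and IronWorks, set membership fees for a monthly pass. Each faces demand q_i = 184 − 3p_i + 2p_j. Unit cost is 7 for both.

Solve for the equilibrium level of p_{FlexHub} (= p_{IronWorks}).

FlexHub's profit: π = (p_{FlexHub} − 7)(184 − 3p_{FlexHub} + 2p_{IronWorks}).
∂π/∂p_{FlexHub} = 205 − 6p_{FlexHub} + 2p_{IronWorks} = 0 ⇒ p_{FlexHub} = 205/6 + (1/3)p_{IronWorks}.
Setting p_{FlexHub} = p_{IronWorks} in the reaction function: p_{FlexHub} = 205/6 + (1/3)p_{FlexHub}, so p_{FlexHub} = (205/6) / (2/3) = 51.25.

51.25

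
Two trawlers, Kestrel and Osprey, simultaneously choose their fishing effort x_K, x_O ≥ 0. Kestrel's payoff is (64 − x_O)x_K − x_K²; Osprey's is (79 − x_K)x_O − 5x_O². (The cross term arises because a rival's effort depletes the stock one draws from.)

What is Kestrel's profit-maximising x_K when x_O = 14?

25

Expanding Kestrel's payoff: 64x_K − x_Ox_K − x_K².
∂π/∂x_K = 64 − x_O − 2x_K = 0, so x_K = 32 − 0.5x_O.
At x_O = 14: x_K = 32 − 0.5·14 = 25.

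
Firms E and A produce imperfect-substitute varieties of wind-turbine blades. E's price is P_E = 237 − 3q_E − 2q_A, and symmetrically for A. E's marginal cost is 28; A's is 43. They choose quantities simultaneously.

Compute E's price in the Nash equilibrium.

Firm E's profit: π = q_E(237 − 3q_E − 2q_A) − 28q_E.
∂π/∂q_E = 209 − 6q_E − 2q_A = 0 ⇒ q_E = 209/6 − (1/3)q_A.
Similarly q_A = 97/3 − (1/3)q_E.
Substituting the second reaction function into the first: q_E = 209/6 − (1/3)(97/3 − (1/3)q_E), which gives (8/9)q_E = 433/18 ⇒ q_E = 27.0625.
Then q_A = 97/3 − (1/3)·27.0625 = 23.3125.
P_E = 237 − 3·27.0625 − 2·23.3125 = 109.1875.

109.1875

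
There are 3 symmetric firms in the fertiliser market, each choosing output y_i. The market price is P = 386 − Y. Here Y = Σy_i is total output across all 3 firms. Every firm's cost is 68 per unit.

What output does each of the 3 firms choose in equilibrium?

79.5

A representative firm's profit is π_i = y_i(386 − Y) − 68y_i, with Y = y_i + Σ_{j≠i} y_j.
First-order condition: 318 − 2y_i − Σ_{j≠i} y_j = 0.
Imposing symmetry (y_j = y for all j) turns Σ_{j≠i} y_j into 2y, so 318 = 4y and y = 79.5.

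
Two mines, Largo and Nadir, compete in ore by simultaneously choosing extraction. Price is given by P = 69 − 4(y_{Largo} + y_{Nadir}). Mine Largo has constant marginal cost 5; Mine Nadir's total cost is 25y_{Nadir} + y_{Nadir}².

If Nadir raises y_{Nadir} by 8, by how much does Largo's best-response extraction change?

Mine Largo's profit: π = y_{Largo}(69 − 4(y_{Largo} + y_{Nadir})) − 5y_{Largo}.
∂π/∂y_{Largo} = 64 − 8y_{Largo} − 4y_{Nadir} = 0, so y_{Largo} = 8 − 0.5y_{Nadir}.
The reaction-function slope is −0.5, so an 8-unit rise in y_{Nadir} moves y_{Largo} by −0.5 × 8 = −4. Largo's best response falls — the actions are strategic substitutes.

-4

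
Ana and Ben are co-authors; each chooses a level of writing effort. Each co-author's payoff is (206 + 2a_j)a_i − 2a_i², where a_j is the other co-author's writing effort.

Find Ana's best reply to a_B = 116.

Ana's payoff is (206 + 2a_B)a_A − 2a_A².
∂π/∂a_A = 206 + 2a_B − 4a_A = 0, so a_A = 51.5 + 0.5a_B.
At a_B = 116: a_A = 51.5 + 0.5·116 = 109.5.

109.5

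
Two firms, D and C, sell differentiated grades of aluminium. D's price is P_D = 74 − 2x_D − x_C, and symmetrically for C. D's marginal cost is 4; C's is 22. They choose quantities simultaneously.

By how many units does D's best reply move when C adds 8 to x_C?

Firm D's profit: π = x_D(74 − 2x_D − x_C) − 4x_D.
∂π/∂x_D = 70 − 4x_D − x_C = 0 ⇒ x_D = 17.5 − 0.25x_C.
The reaction-function slope is −0.25, so an 8-unit rise in x_C moves x_D by −0.25 × 8 = −2. D's best response falls — the actions are strategic substitutes.

-2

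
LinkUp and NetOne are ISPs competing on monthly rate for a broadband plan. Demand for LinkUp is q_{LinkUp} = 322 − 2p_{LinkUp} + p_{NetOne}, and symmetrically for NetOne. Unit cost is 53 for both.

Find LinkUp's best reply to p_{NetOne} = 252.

LinkUp's profit: π = (p_{LinkUp} − 53)(322 − 2p_{LinkUp} + p_{NetOne}).
∂π/∂p_{LinkUp} = 428 − 4p_{LinkUp} + p_{NetOne} = 0 ⇒ p_{LinkUp} = 107 + 0.25p_{NetOne}.
At p_{NetOne} = 252: p_{LinkUp} = 107 + 0.25·252 = 170.

170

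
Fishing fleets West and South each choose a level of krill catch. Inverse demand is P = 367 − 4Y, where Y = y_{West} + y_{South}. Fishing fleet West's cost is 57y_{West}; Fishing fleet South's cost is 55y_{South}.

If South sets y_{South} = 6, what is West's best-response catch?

35.75

Fishing fleet West's profit: π = y_{West}(367 − 4(y_{West} + y_{South})) − 57y_{West}.
∂π/∂y_{West} = 310 − 8y_{West} − 4y_{South} = 0, so y_{West} = 38.75 − 0.5y_{South}.
At y_{South} = 6: y_{West} = 38.75 − 0.5·6 = 35.75.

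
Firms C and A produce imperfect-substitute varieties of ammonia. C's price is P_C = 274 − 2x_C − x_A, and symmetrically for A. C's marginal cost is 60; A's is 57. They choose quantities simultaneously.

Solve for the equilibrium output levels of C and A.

Firm C's profit: π = x_C(274 − 2x_C − x_A) − 60x_C.
∂π/∂x_C = 214 − 4x_C − x_A = 0 ⇒ x_C = 53.5 − 0.25x_A.
Similarly x_A = 54.25 − 0.25x_C.
Substituting the second reaction function into the first: x_C = 53.5 − 0.25(54.25 − 0.25x_C), which gives 0.9375x_C = 39.9375 ⇒ x_C = 42.6.
Then x_A = 54.25 − 0.25·42.6 = 43.6.

42.6, 43.6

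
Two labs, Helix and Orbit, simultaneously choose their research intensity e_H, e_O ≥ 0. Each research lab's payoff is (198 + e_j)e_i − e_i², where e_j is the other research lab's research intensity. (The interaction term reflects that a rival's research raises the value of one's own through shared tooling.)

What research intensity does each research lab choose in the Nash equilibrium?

Helix's payoff is (198 + e_O)e_H − e_H².
∂π/∂e_H = 198 + e_O − 2e_H = 0, so e_H = 99 + 0.5e_O.
By symmetry e_O = e_H; substituting into the reaction function, 0.5e_H = 99 and e_H = 198.

198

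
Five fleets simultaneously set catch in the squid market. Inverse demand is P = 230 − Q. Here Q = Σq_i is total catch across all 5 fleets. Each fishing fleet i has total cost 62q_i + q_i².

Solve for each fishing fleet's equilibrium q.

A representative fishing fleet's profit is π_i = q_i(230 − Q) − 62q_i − q_i², with Q = q_i + Σ_{j≠i} q_j.
First-order condition: 168 − 4q_i − Σ_{j≠i} q_j = 0.
With identical fishing fleets, set every q_j = q: then 168 − 4q − 4q = 0, i.e. q = 168/8 = 21.

21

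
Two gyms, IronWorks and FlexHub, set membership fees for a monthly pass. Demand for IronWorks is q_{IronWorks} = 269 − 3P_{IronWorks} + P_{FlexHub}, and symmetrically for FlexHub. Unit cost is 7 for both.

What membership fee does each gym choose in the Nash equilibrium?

IronWorks's profit: π = (P_{IronWorks} − 7)(269 − 3P_{IronWorks} + P_{FlexHub}).
∂π/∂P_{IronWorks} = 290 − 6P_{IronWorks} + P_{FlexHub} = 0 ⇒ P_{IronWorks} = 145/3 + (1/6)P_{FlexHub}.
The game is symmetric, so in equilibrium P_{FlexHub} = P_{IronWorks}: the reaction function gives (5/6)P_{IronWorks} = 145/3, hence P_{IronWorks} = 58.

58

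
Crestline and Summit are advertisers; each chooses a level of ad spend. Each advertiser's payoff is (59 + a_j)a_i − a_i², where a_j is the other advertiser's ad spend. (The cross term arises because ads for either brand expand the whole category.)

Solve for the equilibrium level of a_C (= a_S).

59

Crestline's payoff is (59 + a_S)a_C − a_C².
∂π/∂a_C = 59 + a_S − 2a_C = 0, so a_C = 29.5 + 0.5a_S.
By symmetry a_S = a_C; substituting into the reaction function, 0.5a_C = 29.5 and a_C = 59.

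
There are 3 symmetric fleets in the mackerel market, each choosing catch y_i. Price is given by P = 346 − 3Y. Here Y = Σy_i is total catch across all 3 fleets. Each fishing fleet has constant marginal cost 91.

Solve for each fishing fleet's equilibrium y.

21.25

A representative fishing fleet's profit is π_i = y_i(346 − 3Y) − 91y_i, with Y = y_i + Σ_{j≠i} y_j.
First-order condition: 255 − 6y_i − 3Σ_{j≠i} y_j = 0.
With identical fishing fleets, set every y_j = y: then 255 − 6y − 6y = 0, i.e. y = 255/12 = 21.25.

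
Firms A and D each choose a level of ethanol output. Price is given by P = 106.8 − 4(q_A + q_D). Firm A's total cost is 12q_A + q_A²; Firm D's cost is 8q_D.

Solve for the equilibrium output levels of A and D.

Firm A's profit: π = q_A(106.8 − 4(q_A + q_D)) − 12q_A − q_A².
∂π/∂q_A = 94.8 − 10q_A − 4q_D = 0, so q_A = 9.48 − 0.4q_D.
For D: ∂π/∂q_D = 98.8 − 8q_D − 4q_A = 0 ⇒ q_D = 12.35 − 0.5q_A.
Substituting the second reaction function into the first: q_A = 9.48 − 0.4(12.35 − 0.5q_A), which gives 0.8q_A = 4.54 ⇒ q_A = 5.675.
Then q_D = 12.35 − 0.5·5.675 = 9.5125.

5.675, 9.5125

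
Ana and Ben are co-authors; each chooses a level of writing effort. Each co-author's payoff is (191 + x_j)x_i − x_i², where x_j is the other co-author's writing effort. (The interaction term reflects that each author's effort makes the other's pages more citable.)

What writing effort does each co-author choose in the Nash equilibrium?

Ana's payoff is (191 + x_B)x_A − x_A².
∂π/∂x_A = 191 + x_B − 2x_A = 0, so x_A = 95.5 + 0.5x_B.
By symmetry x_B = x_A; substituting into the reaction function, 0.5x_A = 95.5 and x_A = 191.

191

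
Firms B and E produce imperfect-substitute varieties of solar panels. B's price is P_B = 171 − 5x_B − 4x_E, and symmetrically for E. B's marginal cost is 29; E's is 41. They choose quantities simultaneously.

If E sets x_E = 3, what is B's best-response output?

13

Firm B's profit: π = x_B(171 − 5x_B − 4x_E) − 29x_B.
∂π/∂x_B = 142 − 10x_B − 4x_E = 0 ⇒ x_B = 14.2 − 0.4x_E.
At x_E = 3: x_B = 14.2 − 0.4·3 = 13.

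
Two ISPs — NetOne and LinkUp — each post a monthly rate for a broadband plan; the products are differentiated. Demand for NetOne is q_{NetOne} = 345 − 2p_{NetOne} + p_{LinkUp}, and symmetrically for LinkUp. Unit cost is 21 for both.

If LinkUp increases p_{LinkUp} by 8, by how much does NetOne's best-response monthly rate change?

NetOne's profit: π = (p_{NetOne} − 21)(345 − 2p_{NetOne} + p_{LinkUp}).
∂π/∂p_{NetOne} = 387 − 4p_{NetOne} + p_{LinkUp} = 0 ⇒ p_{NetOne} = 96.75 + 0.25p_{LinkUp}.
The reaction-function slope is 0.25, so an 8-unit rise in p_{LinkUp} moves p_{NetOne} by 0.25 × 8 = 2. NetOne's best response rises — the actions are strategic complements.

2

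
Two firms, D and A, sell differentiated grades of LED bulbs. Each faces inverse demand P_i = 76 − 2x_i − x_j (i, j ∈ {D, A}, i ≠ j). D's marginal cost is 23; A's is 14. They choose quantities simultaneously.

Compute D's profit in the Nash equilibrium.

Firm D's profit: π = x_D(76 − 2x_D − x_A) − 23x_D.
∂π/∂x_D = 53 − 4x_D − x_A = 0 ⇒ x_D = 13.25 − 0.25x_A.
Similarly x_A = 15.5 − 0.25x_D.
Solving the two reaction functions simultaneously: (1 − (−0.25)(−0.25))x_D = 13.25 − 0.25·15.5, so 0.9375x_D = 9.375 and x_D = 10.
Then x_A = 15.5 − 0.25·10 = 13.
P_D = 76 − 2·10 − 13 = 43.
Profit = (43 − 23)·10 = 200.

200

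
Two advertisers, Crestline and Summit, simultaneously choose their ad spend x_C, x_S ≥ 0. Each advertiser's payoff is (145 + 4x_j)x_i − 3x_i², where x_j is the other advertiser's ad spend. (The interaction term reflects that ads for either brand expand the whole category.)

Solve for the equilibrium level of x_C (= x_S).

72.5

Crestline's payoff is (145 + 4x_S)x_C − 3x_C².
∂π/∂x_C = 145 + 4x_S − 6x_C = 0, so x_C = 145/6 + (2/3)x_S.
By symmetry x_S = x_C; substituting into the reaction function, (1/3)x_C = 145/6 and x_C = 72.5.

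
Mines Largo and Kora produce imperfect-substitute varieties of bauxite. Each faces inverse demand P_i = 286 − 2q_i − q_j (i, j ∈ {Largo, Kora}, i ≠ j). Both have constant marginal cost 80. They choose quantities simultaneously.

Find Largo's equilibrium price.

162.4

Mine Largo's profit: π = q_{Largo}(286 − 2q_{Largo} − q_{Kora}) − 80q_{Largo}.
∂π/∂q_{Largo} = 206 − 4q_{Largo} − q_{Kora} = 0 ⇒ q_{Largo} = 51.5 − 0.25q_{Kora}.
The game is symmetric, so in equilibrium q_{Kora} = q_{Largo}: the reaction function gives 1.25q_{Largo} = 51.5, hence q_{Largo} = 41.2.
P_{Largo} = 286 − 2·41.2 − 41.2 = 162.4.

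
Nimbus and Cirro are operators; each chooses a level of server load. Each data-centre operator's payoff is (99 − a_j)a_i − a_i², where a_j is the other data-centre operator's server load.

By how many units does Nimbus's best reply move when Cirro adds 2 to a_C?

-1

Nimbus's payoff is (99 − a_C)a_N − a_N².
∂π/∂a_N = 99 − a_C − 2a_N = 0, so a_N = 49.5 − 0.5a_C.
The reaction-function slope is −0.5, so a 2-unit rise in a_C moves a_N by −0.5 × 2 = −1. Nimbus's best response falls — the actions are strategic substitutes.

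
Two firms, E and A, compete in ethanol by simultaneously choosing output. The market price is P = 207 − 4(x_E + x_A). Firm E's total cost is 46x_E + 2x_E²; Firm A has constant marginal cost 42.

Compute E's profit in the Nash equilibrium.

Firm E's profit: π = x_E(207 − 4(x_E + x_A)) − 46x_E − 2x_E².
∂π/∂x_E = 161 − 12x_E − 4x_A = 0, so x_E = 161/12 − (1/3)x_A.
For A: ∂π/∂x_A = 165 − 8x_A − 4x_E = 0 ⇒ x_A = 20.625 − 0.5x_E.
Solving the two reaction functions simultaneously: (1 − (−1/3)(−0.5))x_E = 161/12 − (1/3)·20.625, so (5/6)x_E = 157/24 and x_E = 7.85.
Then x_A = 20.625 − 0.5·7.85 = 16.7.
Price P = 207 − 4·24.55 = 108.8.
E's profit: (108.8 − 46)·7.85 − 2(7.85)² = 369.735.

369.735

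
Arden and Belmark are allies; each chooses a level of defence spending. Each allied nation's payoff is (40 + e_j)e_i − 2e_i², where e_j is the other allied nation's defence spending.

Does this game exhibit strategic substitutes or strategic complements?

Arden's payoff is (40 + e_B)e_A − 2e_A².
∂π/∂e_A = 40 + e_B − 4e_A = 0, so e_A = 10 + 0.25e_B.
The best-response slope de_A/de_B = 0.25 > 0: the reaction function is upward-sloping, so the choices are strategic complements.

strategic complements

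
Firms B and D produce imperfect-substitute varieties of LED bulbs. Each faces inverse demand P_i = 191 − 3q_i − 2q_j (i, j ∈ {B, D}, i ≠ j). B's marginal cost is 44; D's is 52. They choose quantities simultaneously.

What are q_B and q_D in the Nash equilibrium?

18.875, 16.875

Firm B's profit: π = q_B(191 − 3q_B − 2q_D) − 44q_B.
∂π/∂q_B = 147 − 6q_B − 2q_D = 0 ⇒ q_B = 24.5 − (1/3)q_D.
Similarly q_D = 139/6 − (1/3)q_B.
Substituting the second reaction function into the first: q_B = 24.5 − (1/3)(139/6 − (1/3)q_B), which gives (8/9)q_B = 151/9 ⇒ q_B = 18.875.
Then q_D = 139/6 − (1/3)·18.875 = 16.875.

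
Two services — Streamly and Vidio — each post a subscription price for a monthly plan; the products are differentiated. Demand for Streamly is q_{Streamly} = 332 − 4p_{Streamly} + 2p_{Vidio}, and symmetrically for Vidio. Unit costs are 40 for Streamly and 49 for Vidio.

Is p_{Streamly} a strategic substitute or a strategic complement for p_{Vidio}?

Streamly's profit: π = (p_{Streamly} − 40)(332 − 4p_{Streamly} + 2p_{Vidio}).
∂π/∂p_{Streamly} = 492 − 8p_{Streamly} + 2p_{Vidio} = 0 ⇒ p_{Streamly} = 61.5 + 0.25p_{Vidio}.
The best-response slope dp_{Streamly}/dp_{Vidio} = 0.25 > 0: the reaction function is upward-sloping, so the choices are strategic complements.

strategic complements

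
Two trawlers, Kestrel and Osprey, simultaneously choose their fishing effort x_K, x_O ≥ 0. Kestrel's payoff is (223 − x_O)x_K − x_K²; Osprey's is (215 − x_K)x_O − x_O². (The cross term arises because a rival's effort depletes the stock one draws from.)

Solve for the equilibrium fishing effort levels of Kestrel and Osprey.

Expanding Kestrel's payoff: 223x_K − x_Ox_K − x_K².
∂π/∂x_K = 223 − x_O − 2x_K = 0, so x_K = 111.5 − 0.5x_O.
Likewise for Osprey: x_O = 107.5 − 0.5x_K.
Plugging x_O into Kestrel's best response: x_K = 111.5 − 0.5(107.5 − 0.5x_K) ⇒ 0.75x_K = 57.75, so x_K = 77.
Then x_O = 107.5 − 0.5·77 = 69.

77, 69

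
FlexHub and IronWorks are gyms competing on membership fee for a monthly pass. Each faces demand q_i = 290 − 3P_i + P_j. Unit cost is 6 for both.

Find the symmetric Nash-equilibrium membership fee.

61.6

FlexHub's profit: π = (P_{FlexHub} − 6)(290 − 3P_{FlexHub} + P_{IronWorks}).
∂π/∂P_{FlexHub} = 308 − 6P_{FlexHub} + P_{IronWorks} = 0 ⇒ P_{FlexHub} = 154/3 + (1/6)P_{IronWorks}.
The game is symmetric, so in equilibrium P_{IronWorks} = P_{FlexHub}: the reaction function gives (5/6)P_{FlexHub} = 154/3, hence P_{FlexHub} = 61.6.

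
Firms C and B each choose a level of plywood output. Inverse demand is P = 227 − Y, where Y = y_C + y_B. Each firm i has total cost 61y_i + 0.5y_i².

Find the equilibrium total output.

Firm C's profit: π = y_C(227 − (y_C + y_B)) − 61y_C − 0.5y_C².
∂π/∂y_C = 166 − 3y_C − y_B = 0, so y_C = 166/3 − (1/3)y_B.
Setting y_C = y_B in the reaction function: y_C = 166/3 − (1/3)y_C, so y_C = (166/3) / (4/3) = 41.5.
Total output: 41.5 + 41.5 = 83.

83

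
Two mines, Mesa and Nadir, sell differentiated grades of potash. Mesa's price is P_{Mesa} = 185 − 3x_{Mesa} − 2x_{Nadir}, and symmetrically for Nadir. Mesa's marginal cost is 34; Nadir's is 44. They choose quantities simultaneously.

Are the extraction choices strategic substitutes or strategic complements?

strategic substitutes

Mine Mesa's profit: π = x_{Mesa}(185 − 3x_{Mesa} − 2x_{Nadir}) − 34x_{Mesa}.
∂π/∂x_{Mesa} = 151 − 6x_{Mesa} − 2x_{Nadir} = 0 ⇒ x_{Mesa} = 151/6 − (1/3)x_{Nadir}.
The best-response slope dx_{Mesa}/dx_{Nadir} = −1/3 < 0: the reaction function is downward-sloping, so the choices are strategic substitutes.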